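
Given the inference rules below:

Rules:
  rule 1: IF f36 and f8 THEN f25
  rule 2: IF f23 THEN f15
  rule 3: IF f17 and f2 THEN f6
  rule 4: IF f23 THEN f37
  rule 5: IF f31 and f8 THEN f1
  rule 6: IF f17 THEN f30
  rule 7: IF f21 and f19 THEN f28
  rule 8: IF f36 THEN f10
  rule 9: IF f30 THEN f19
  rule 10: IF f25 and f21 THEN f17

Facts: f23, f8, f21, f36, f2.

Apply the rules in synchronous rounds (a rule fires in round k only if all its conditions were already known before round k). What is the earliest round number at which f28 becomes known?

Round 1: rule 1 [IF f36 and f8 THEN f25]; rule 2 [IF f23 THEN f15]; rule 4 [IF f23 THEN f37]; rule 8 [IF f36 THEN f10]. New: f25, f15, f37, f10.
Round 2: rule 10 [IF f25 and f21 THEN f17]. New: f17.
Round 3: rule 3 [IF f17 and f2 THEN f6]; rule 6 [IF f17 THEN f30]. New: f6, f30.
Round 4: rule 9 [IF f30 THEN f19]. New: f19.
Round 5: rule 7 [IF f21 and f19 THEN f28]. New: f28.
f28 first appears in round 5.

5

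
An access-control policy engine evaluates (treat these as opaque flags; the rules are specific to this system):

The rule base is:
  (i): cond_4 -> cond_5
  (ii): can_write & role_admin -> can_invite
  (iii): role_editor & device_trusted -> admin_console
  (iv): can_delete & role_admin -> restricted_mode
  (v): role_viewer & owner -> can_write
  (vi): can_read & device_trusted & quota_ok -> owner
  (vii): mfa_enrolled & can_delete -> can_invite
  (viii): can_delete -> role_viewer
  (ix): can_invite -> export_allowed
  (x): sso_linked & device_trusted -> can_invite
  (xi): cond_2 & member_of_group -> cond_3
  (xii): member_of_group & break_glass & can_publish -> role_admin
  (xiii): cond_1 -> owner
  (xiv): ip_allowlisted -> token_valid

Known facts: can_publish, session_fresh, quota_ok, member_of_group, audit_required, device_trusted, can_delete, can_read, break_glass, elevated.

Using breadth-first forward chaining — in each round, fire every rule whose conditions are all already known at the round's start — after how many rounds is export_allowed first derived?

Round 1: (vi) [can_read & device_trusted & quota_ok -> owner]; (viii) [can_delete -> role_viewer]; (xii) [member_of_group & break_glass & can_publish -> role_admin]. New: owner, role_viewer, role_admin.
Round 2: (iv) [can_delete & role_admin -> restricted_mode]; (v) [role_viewer & owner -> can_write]. New: restricted_mode, can_write.
Round 3: (ii) [can_write & role_admin -> can_invite]. New: can_invite.
Round 4: (ix) [can_invite -> export_allowed]. New: export_allowed.
export_allowed first appears in round 4.

4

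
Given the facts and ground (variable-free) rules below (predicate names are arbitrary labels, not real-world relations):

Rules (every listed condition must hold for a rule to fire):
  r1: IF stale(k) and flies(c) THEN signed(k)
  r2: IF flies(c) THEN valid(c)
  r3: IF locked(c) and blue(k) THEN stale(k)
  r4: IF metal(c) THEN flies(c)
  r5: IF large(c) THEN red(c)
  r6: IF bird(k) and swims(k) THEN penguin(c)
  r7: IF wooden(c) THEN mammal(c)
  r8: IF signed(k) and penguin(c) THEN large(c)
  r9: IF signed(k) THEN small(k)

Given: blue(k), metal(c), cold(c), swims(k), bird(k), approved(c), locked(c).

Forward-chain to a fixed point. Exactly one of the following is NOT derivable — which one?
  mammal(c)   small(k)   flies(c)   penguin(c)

Round 1: r3 [IF locked(c) and blue(k) THEN stale(k)]; r4 [IF metal(c) THEN flies(c)]; r6 [IF bird(k) and swims(k) THEN penguin(c)]. New: stale(k), flies(c), penguin(c).
Round 2: r1 [IF stale(k) and flies(c) THEN signed(k)]; r2 [IF flies(c) THEN valid(c)]. New: signed(k), valid(c).
Round 3: r8 [IF signed(k) and penguin(c) THEN large(c)]; r9 [IF signed(k) THEN small(k)]. New: large(c), small(k).
Round 4: r5 [IF large(c) THEN red(c)]. New: red(c).
Derived: flies(c) (round 1), small(k) (round 3), penguin(c) (round 1). mammal(c) never appears in any round.

mammal(c)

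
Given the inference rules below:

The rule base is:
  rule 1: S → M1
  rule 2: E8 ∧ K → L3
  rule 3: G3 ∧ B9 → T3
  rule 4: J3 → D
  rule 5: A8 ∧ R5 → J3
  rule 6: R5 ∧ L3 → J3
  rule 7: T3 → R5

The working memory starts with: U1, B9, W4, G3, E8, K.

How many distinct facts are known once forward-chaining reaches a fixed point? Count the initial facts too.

11

Round 1 fires rule 2, rule 3, giving L3, T3.
Round 2 fires rule 7, giving R5.
Round 3 fires rule 6, giving J3.
Round 4 fires rule 4, giving D.
Closure: {B9, D, E8, G3, J3, K, L3, R5, T3, U1, W4} — 11 facts.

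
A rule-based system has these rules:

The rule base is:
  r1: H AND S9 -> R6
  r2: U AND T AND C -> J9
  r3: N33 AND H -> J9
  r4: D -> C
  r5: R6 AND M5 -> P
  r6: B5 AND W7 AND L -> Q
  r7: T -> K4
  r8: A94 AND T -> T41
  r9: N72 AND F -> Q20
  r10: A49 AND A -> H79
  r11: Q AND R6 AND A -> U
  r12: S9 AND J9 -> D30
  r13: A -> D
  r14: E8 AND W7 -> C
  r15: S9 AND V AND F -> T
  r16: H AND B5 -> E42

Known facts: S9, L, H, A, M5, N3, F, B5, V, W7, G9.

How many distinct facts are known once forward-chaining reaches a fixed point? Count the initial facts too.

[1] r1 [H AND S9 -> R6]; r6 [B5 AND W7 AND L -> Q]; r13 [A -> D]; r15 [S9 AND V AND F -> T]; r16 [H AND B5 -> E42]. ⇒ new: R6, Q, D, T, E42.
[2] r4 [D -> C]; r5 [R6 AND M5 -> P]; r7 [T -> K4]; r11 [Q AND R6 AND A -> U]. ⇒ new: C, P, K4, U.
[3] r2 [U AND T AND C -> J9]. ⇒ new: J9.
[4] r12 [S9 AND J9 -> D30]. ⇒ new: D30.
Closure: {A, B5, C, D, D30, E42, F, G9, H, J9, K4, L, M5, N3, P, Q, R6, S9, T, U, V, W7} — 22 facts.

22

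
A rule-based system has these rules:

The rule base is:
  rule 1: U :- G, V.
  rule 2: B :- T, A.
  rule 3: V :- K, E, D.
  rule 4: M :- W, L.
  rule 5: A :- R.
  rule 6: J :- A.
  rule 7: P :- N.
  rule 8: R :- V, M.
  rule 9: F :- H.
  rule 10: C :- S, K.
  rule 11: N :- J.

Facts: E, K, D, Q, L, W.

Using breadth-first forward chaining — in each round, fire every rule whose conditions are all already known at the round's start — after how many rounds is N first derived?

5

Round 1 — rule 3, rule 4, derive V, M.
Round 2 — rule 8, derive R.
Round 3 — rule 5, derive A.
Round 4 — rule 6, derive J.
Round 5 — rule 11, derive N.
N first appears in round 5.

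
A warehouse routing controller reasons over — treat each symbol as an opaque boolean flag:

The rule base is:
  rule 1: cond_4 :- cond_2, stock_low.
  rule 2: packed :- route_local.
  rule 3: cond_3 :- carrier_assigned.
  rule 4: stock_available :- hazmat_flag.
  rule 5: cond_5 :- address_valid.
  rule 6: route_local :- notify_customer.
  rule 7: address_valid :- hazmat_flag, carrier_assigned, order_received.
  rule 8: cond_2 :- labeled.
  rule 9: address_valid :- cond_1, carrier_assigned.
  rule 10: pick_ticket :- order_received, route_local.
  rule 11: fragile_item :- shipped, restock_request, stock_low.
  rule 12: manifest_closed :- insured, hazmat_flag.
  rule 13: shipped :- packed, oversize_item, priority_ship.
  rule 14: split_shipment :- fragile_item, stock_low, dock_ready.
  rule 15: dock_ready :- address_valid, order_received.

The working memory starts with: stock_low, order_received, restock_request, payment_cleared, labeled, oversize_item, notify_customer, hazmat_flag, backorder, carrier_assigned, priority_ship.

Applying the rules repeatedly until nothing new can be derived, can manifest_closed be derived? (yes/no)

no

Round 1 fires rule 3, rule 4, rule 6, rule 7, rule 8, giving cond_3, stock_available, route_local, address_valid, cond_2.
Round 2 fires rule 1, rule 2, rule 5, rule 10, rule 15, giving cond_4, packed, cond_5, pick_ticket, dock_ready.
Round 3 fires rule 13, giving shipped.
Round 4 fires rule 11, giving fragile_item.
Round 5 fires rule 14, giving split_shipment.
Fixed point reached. manifest_closed is concluded only by rule 12; rule 12 needs insured (never derived).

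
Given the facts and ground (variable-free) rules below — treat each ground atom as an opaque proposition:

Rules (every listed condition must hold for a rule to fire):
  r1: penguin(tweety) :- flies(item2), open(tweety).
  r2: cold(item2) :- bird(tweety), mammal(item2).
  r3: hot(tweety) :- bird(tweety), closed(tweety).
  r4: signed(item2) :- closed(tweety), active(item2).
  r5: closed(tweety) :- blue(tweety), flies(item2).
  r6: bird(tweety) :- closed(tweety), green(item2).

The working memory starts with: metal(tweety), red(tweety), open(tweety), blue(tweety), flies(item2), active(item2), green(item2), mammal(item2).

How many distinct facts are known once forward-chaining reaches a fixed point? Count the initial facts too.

Round 1: r1 [penguin(tweety) :- flies(item2), open(tweety).]; r5 [closed(tweety) :- blue(tweety), flies(item2).]. Adds penguin(tweety), closed(tweety).
Round 2: r4 [signed(item2) :- closed(tweety), active(item2).]; r6 [bird(tweety) :- closed(tweety), green(item2).]. Adds signed(item2), bird(tweety).
Round 3: r2 [cold(item2) :- bird(tweety), mammal(item2).]; r3 [hot(tweety) :- bird(tweety), closed(tweety).]. Adds cold(item2), hot(tweety).
Closure: {active(item2), bird(tweety), blue(tweety), closed(tweety), cold(item2), flies(item2), green(item2), hot(tweety), mammal(item2), metal(tweety), open(tweety), penguin(tweety), red(tweety), signed(item2)} — 14 facts.

14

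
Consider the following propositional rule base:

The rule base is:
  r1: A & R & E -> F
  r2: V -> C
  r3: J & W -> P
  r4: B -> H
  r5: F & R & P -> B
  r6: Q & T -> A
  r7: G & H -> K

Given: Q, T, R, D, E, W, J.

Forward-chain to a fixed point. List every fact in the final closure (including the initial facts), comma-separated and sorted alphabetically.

A, B, D, E, F, H, J, P, Q, R, T, W

Round 1 — r3, r6, derive P, A.
Round 2 — r1, derive F.
Round 3 — r5, derive B.
Round 4 — r4, derive H.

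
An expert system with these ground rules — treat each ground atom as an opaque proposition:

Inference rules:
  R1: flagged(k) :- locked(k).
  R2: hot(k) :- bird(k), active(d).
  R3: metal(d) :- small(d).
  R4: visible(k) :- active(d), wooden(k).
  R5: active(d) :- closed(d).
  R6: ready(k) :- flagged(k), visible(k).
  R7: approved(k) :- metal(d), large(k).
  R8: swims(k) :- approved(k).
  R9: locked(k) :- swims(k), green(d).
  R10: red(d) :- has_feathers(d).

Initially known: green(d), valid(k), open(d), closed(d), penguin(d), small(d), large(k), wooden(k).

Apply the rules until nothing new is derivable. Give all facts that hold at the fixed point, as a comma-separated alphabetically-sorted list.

active(d), approved(k), closed(d), flagged(k), green(d), large(k), locked(k), metal(d), open(d), penguin(d), ready(k), small(d), swims(k), valid(k), visible(k), wooden(k)

Round 1 — R3, R5, derive metal(d), active(d).
Round 2 — R4, R7, derive visible(k), approved(k).
Round 3 — R8, derive swims(k).
Round 4 — R9, derive locked(k).
Round 5 — R1, derive flagged(k).
Round 6 — R6, derive ready(k).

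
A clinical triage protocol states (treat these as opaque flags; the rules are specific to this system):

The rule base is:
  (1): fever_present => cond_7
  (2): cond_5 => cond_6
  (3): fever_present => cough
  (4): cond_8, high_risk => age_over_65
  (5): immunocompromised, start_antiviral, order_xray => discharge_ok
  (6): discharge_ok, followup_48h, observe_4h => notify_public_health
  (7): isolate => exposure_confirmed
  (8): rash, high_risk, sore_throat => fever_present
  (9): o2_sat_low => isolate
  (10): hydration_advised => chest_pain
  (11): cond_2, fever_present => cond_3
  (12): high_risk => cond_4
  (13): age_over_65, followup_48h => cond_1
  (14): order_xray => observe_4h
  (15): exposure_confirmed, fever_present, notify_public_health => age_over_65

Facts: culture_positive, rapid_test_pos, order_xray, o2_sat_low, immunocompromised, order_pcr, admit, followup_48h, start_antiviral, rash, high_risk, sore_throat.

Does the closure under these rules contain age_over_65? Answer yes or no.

yes

Round 1 fires (5), (8), (9), (12), (14), giving discharge_ok, fever_present, isolate, cond_4, observe_4h.
Round 2 fires (1), (3), (6), (7), giving cond_7, cough, notify_public_health, exposure_confirmed.
Round 3 fires (15), giving age_over_65.
Round 4 fires (13), giving cond_1.
age_over_65 appears in round 3, so it is derivable.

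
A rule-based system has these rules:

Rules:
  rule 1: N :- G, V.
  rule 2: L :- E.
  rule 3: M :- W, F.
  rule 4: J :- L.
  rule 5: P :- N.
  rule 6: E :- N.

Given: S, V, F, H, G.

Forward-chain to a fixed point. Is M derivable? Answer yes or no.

no

Round 1 fires rule 1, giving N.
Round 2 fires rule 5, rule 6, giving P, E.
Round 3 fires rule 2, giving L.
Round 4 fires rule 4, giving J.
Fixed point reached. M is concluded only by rule 3; rule 3 needs W (never derived).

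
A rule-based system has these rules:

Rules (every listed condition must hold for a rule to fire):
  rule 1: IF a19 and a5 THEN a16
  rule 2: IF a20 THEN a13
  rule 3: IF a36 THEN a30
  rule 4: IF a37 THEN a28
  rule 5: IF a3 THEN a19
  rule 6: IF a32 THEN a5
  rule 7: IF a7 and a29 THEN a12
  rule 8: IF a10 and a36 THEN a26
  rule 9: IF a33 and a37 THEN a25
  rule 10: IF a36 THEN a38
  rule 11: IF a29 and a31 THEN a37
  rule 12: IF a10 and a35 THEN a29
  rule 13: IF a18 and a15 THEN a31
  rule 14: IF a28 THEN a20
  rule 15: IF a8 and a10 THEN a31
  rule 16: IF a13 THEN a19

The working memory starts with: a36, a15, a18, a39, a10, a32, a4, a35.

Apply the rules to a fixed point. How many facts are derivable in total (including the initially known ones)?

20

Round 1: rule 3 [IF a36 THEN a30]; rule 6 [IF a32 THEN a5]; rule 8 [IF a10 and a36 THEN a26]; rule 10 [IF a36 THEN a38]; rule 12 [IF a10 and a35 THEN a29]; rule 13 [IF a18 and a15 THEN a31]. Adds a30, a5, a26, a38, a29, a31.
Round 2: rule 11 [IF a29 and a31 THEN a37]. Adds a37.
Round 3: rule 4 [IF a37 THEN a28]. Adds a28.
Round 4: rule 14 [IF a28 THEN a20]. Adds a20.
Round 5: rule 2 [IF a20 THEN a13]. Adds a13.
Round 6: rule 16 [IF a13 THEN a19]. Adds a19.
Round 7: rule 1 [IF a19 and a5 THEN a16]. Adds a16.
Closure: {a10, a13, a15, a16, a18, a19, a20, a26, a28, a29, a30, a31, a32, a35, a36, a37, a38, a39, a4, a5} — 20 facts.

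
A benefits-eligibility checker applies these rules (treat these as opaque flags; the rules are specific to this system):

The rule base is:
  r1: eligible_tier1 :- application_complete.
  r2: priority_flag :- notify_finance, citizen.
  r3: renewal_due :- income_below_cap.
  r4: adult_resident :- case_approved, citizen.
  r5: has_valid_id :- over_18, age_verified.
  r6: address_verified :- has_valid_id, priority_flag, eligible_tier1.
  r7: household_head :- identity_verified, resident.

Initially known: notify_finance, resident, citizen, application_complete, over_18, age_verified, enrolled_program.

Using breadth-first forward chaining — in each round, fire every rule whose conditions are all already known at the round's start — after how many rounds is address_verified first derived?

2

Round 1: r1 [eligible_tier1 :- application_complete.]; r2 [priority_flag :- notify_finance, citizen.]; r5 [has_valid_id :- over_18, age_verified.]. New: eligible_tier1, priority_flag, has_valid_id.
Round 2: r6 [address_verified :- has_valid_id, priority_flag, eligible_tier1.]. New: address_verified.
address_verified first appears in round 2.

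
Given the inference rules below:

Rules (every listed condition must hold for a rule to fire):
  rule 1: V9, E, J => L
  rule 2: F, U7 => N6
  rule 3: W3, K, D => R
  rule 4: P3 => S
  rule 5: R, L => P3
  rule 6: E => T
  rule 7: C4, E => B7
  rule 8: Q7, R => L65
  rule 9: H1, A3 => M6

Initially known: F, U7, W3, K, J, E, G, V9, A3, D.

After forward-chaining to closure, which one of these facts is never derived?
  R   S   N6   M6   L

Round 1: rule 1 [V9, E, J => L]; rule 2 [F, U7 => N6]; rule 3 [W3, K, D => R]; rule 6 [E => T]. New: L, N6, R, T.
Round 2: rule 5 [R, L => P3]. New: P3.
Round 3: rule 4 [P3 => S]. New: S.
Derived: N6 (round 1), L (round 1), R (round 1), S (round 3). M6 never appears in any round.

M6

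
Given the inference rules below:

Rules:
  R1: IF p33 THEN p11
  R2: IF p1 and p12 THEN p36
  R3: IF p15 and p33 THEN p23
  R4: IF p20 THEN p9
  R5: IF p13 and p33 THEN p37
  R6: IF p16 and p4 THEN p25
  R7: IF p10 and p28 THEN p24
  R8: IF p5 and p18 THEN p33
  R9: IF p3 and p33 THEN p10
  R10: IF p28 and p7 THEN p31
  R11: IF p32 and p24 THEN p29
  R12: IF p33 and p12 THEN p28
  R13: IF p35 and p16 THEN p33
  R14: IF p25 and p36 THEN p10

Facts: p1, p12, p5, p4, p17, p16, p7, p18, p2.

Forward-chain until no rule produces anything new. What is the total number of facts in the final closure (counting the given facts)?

Round 1: R2 [IF p1 and p12 THEN p36]; R6 [IF p16 and p4 THEN p25]; R8 [IF p5 and p18 THEN p33]. New: p36, p25, p33.
Round 2: R1 [IF p33 THEN p11]; R12 [IF p33 and p12 THEN p28]; R14 [IF p25 and p36 THEN p10]. New: p11, p28, p10.
Round 3: R7 [IF p10 and p28 THEN p24]; R10 [IF p28 and p7 THEN p31]. New: p24, p31.
Closure: {p1, p10, p11, p12, p16, p17, p18, p2, p24, p25, p28, p31, p33, p36, p4, p5, p7} — 17 facts.

17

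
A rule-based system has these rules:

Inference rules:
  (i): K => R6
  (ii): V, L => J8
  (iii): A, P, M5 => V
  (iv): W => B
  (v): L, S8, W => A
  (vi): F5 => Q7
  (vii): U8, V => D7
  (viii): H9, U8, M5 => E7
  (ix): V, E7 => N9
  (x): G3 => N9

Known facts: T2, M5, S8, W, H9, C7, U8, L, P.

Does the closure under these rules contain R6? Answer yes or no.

no

Round 1 fires (iv), (v), (viii), giving B, A, E7.
Round 2 fires (iii), giving V.
Round 3 fires (ii), (vii), (ix), giving J8, D7, N9.
Fixed point reached. R6 is concluded only by (i); (i) needs K (never derived).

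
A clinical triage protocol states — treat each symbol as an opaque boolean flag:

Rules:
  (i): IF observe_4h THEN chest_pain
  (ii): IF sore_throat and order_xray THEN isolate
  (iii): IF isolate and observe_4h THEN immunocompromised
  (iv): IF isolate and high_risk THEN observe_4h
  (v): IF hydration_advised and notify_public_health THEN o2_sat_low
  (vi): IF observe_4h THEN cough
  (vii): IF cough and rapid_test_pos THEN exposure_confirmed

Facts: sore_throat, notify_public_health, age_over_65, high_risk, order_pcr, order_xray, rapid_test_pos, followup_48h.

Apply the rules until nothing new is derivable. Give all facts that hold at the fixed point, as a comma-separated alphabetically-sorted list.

age_over_65, chest_pain, cough, exposure_confirmed, followup_48h, high_risk, immunocompromised, isolate, notify_public_health, observe_4h, order_pcr, order_xray, rapid_test_pos, sore_throat

Round 1 fires (ii), giving isolate.
Round 2 fires (iv), giving observe_4h.
Round 3 fires (i), (iii), (vi), giving chest_pain, immunocompromised, cough.
Round 4 fires (vii), giving exposure_confirmed.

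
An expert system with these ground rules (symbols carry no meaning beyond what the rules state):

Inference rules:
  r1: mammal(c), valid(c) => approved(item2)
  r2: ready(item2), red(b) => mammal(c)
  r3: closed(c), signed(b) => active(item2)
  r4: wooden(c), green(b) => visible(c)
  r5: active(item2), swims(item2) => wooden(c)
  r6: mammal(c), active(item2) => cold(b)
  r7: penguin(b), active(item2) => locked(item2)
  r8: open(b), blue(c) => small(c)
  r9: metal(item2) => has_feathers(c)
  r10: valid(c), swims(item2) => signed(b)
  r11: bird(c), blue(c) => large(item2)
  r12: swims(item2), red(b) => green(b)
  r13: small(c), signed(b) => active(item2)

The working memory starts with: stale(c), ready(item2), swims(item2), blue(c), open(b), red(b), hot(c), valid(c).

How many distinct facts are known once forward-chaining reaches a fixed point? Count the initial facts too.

17

Round 1 — r2, r8, r10, r12, derive mammal(c), small(c), signed(b), green(b).
Round 2 — r1, r13, derive approved(item2), active(item2).
Round 3 — r5, r6, derive wooden(c), cold(b).
Round 4 — r4, derive visible(c).
Closure: {active(item2), approved(item2), blue(c), cold(b), green(b), hot(c), mammal(c), open(b), ready(item2), red(b), signed(b), small(c), stale(c), swims(item2), valid(c), visible(c), wooden(c)} — 17 facts.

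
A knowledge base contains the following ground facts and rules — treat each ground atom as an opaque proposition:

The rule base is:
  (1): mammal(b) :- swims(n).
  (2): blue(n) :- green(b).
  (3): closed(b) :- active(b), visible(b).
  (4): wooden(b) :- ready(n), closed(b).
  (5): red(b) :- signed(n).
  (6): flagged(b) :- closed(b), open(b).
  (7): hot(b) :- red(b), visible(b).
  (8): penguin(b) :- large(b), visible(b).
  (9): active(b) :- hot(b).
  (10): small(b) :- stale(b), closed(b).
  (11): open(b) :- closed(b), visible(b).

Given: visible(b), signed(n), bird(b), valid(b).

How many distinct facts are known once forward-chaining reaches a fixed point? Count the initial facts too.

10

Round 1 — (5), derive red(b).
Round 2 — (7), derive hot(b).
Round 3 — (9), derive active(b).
Round 4 — (3), derive closed(b).
Round 5 — (11), derive open(b).
Round 6 — (6), derive flagged(b).
Closure: {active(b), bird(b), closed(b), flagged(b), hot(b), open(b), red(b), signed(n), valid(b), visible(b)} — 10 facts.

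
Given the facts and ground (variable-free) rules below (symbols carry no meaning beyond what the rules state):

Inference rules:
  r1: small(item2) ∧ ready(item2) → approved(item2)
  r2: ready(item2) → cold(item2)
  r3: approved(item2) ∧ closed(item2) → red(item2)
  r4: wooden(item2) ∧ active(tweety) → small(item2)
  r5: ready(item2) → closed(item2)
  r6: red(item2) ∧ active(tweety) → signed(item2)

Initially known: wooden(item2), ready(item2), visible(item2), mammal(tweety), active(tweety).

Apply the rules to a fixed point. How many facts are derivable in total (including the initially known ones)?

11

Round 1 fires r2, r4, r5, giving cold(item2), small(item2), closed(item2).
Round 2 fires r1, giving approved(item2).
Round 3 fires r3, giving red(item2).
Round 4 fires r6, giving signed(item2).
Closure: {active(tweety), approved(item2), closed(item2), cold(item2), mammal(tweety), ready(item2), red(item2), signed(item2), small(item2), visible(item2), wooden(item2)} — 11 facts.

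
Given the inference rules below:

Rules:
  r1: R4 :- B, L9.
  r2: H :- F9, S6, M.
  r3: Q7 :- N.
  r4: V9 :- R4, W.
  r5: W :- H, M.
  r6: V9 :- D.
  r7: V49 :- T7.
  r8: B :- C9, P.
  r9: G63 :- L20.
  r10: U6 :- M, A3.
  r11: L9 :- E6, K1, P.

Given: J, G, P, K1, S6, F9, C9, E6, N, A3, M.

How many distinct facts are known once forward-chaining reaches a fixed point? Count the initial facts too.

19

[1] r2 [H :- F9, S6, M.]; r3 [Q7 :- N.]; r8 [B :- C9, P.]; r10 [U6 :- M, A3.]; r11 [L9 :- E6, K1, P.]. ⇒ new: H, Q7, B, U6, L9.
[2] r1 [R4 :- B, L9.]; r5 [W :- H, M.]. ⇒ new: R4, W.
[3] r4 [V9 :- R4, W.]. ⇒ new: V9.
Closure: {A3, B, C9, E6, F9, G, H, J, K1, L9, M, N, P, Q7, R4, S6, U6, V9, W} — 19 facts.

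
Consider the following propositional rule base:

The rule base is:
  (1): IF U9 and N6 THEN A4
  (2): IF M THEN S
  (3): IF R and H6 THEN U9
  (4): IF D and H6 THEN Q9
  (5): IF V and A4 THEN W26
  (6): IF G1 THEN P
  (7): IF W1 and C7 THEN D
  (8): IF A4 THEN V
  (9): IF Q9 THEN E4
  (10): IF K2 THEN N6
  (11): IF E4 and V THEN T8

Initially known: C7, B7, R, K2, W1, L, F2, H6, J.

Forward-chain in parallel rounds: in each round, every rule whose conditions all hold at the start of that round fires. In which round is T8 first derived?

4

Round 1 — (3), (7), (10), derive U9, D, N6.
Round 2 — (1), (4), derive A4, Q9.
Round 3 — (8), (9), derive V, E4.
Round 4 — (5), (11), derive W26, T8.
T8 first appears in round 4.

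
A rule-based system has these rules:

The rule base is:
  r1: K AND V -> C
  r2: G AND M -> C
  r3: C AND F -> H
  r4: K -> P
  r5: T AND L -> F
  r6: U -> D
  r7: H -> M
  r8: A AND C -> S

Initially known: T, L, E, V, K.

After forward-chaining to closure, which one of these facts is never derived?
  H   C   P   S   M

Round 1 — r1, r4, r5, derive C, P, F.
Round 2 — r3, derive H.
Round 3 — r7, derive M.
Derived: M (round 3), P (round 1), C (round 1), H (round 2). S never appears in any round.

S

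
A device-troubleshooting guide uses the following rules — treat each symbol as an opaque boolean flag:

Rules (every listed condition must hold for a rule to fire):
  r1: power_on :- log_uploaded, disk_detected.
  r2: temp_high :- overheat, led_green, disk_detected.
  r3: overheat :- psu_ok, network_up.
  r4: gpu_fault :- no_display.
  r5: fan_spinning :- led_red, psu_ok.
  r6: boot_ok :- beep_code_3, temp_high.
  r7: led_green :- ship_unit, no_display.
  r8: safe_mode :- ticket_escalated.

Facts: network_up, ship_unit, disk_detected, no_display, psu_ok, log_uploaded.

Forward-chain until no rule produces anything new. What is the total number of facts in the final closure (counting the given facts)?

11

Round 1: r1 [power_on :- log_uploaded, disk_detected.]; r3 [overheat :- psu_ok, network_up.]; r4 [gpu_fault :- no_display.]; r7 [led_green :- ship_unit, no_display.]. Adds power_on, overheat, gpu_fault, led_green.
Round 2: r2 [temp_high :- overheat, led_green, disk_detected.]. Adds temp_high.
Closure: {disk_detected, gpu_fault, led_green, log_uploaded, network_up, no_display, overheat, power_on, psu_ok, ship_unit, temp_high} — 11 facts.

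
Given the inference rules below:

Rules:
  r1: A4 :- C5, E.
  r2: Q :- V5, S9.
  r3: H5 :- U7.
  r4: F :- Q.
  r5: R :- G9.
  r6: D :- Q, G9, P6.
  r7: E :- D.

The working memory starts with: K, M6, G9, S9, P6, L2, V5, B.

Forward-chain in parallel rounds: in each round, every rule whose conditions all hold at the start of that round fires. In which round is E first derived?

Round 1: r2 [Q :- V5, S9.]; r5 [R :- G9.]. Adds Q, R.
Round 2: r4 [F :- Q.]; r6 [D :- Q, G9, P6.]. Adds F, D.
Round 3: r7 [E :- D.]. Adds E.
E first appears in round 3.

3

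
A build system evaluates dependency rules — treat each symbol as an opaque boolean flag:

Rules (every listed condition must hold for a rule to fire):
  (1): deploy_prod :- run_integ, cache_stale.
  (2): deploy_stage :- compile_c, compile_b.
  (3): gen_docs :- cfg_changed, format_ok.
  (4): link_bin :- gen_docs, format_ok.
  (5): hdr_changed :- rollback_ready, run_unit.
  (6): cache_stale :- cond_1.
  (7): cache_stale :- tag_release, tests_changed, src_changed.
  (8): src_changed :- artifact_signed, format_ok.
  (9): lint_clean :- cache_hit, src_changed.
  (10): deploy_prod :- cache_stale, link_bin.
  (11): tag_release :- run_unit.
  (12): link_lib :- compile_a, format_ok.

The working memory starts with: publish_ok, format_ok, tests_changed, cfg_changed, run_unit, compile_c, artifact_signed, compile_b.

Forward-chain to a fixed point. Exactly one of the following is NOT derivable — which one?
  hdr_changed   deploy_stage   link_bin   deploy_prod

hdr_changed

Round 1: (2) [deploy_stage :- compile_c, compile_b.]; (3) [gen_docs :- cfg_changed, format_ok.]; (8) [src_changed :- artifact_signed, format_ok.]; (11) [tag_release :- run_unit.]. New: deploy_stage, gen_docs, src_changed, tag_release.
Round 2: (4) [link_bin :- gen_docs, format_ok.]; (7) [cache_stale :- tag_release, tests_changed, src_changed.]. New: link_bin, cache_stale.
Round 3: (10) [deploy_prod :- cache_stale, link_bin.]. New: deploy_prod.
Derived: deploy_stage (round 1), link_bin (round 2), deploy_prod (round 3). hdr_changed never appears in any round.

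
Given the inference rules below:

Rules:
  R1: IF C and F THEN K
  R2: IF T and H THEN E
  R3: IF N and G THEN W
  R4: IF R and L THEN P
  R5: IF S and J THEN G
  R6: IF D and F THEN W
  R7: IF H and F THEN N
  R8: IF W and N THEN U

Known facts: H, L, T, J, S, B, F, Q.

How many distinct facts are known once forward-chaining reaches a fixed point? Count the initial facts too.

Round 1 — R2, R5, R7, derive E, G, N.
Round 2 — R3, derive W.
Round 3 — R8, derive U.
Closure: {B, E, F, G, H, J, L, N, Q, S, T, U, W} — 13 facts.

13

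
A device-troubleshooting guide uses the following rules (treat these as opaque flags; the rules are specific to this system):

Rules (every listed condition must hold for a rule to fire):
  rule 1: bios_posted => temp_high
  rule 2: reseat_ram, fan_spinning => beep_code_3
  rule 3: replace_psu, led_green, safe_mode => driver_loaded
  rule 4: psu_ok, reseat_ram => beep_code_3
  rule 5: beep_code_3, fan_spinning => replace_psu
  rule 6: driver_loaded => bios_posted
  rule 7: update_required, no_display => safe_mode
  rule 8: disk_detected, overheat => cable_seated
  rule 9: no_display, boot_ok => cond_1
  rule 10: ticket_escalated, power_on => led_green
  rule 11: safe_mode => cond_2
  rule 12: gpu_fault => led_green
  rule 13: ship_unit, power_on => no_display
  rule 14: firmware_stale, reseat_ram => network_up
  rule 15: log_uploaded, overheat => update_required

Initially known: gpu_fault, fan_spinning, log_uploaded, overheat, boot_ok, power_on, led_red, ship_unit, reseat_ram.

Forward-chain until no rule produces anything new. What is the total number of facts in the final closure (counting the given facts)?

Round 1 fires rule 2, rule 12, rule 13, rule 15, giving beep_code_3, led_green, no_display, update_required.
Round 2 fires rule 5, rule 7, rule 9, giving replace_psu, safe_mode, cond_1.
Round 3 fires rule 3, rule 11, giving driver_loaded, cond_2.
Round 4 fires rule 6, giving bios_posted.
Round 5 fires rule 1, giving temp_high.
Closure: {beep_code_3, bios_posted, boot_ok, cond_1, cond_2, driver_loaded, fan_spinning, gpu_fault, led_green, led_red, log_uploaded, no_display, overheat, power_on, replace_psu, reseat_ram, safe_mode, ship_unit, temp_high, update_required} — 20 facts.

20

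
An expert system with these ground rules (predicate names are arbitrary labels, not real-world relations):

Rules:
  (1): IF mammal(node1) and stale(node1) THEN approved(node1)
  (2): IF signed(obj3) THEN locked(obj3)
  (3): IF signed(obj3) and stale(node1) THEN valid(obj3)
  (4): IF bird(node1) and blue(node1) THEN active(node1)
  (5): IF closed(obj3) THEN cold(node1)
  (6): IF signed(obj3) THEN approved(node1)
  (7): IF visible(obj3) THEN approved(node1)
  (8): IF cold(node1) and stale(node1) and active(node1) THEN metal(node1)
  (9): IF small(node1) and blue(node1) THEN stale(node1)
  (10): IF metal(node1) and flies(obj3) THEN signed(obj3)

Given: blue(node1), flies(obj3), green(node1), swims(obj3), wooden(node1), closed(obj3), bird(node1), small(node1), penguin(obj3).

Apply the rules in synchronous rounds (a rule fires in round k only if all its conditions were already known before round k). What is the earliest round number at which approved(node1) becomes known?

Round 1 — (4), (5), (9), derive active(node1), cold(node1), stale(node1).
Round 2 — (8), derive metal(node1).
Round 3 — (10), derive signed(obj3).
Round 4 — (2), (3), (6), derive locked(obj3), valid(obj3), approved(node1).
approved(node1) first appears in round 4.

4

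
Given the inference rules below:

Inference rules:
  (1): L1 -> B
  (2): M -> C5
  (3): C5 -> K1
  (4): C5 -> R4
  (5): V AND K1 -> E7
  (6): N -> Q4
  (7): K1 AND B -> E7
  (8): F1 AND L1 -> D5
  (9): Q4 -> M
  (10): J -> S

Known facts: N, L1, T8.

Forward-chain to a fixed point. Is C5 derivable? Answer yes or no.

Round 1 fires (1), (6), giving B, Q4.
Round 2 fires (9), giving M.
Round 3 fires (2), giving C5.
Round 4 fires (3), (4), giving K1, R4.
Round 5 fires (7), giving E7.
C5 appears in round 3, so it is derivable.

yes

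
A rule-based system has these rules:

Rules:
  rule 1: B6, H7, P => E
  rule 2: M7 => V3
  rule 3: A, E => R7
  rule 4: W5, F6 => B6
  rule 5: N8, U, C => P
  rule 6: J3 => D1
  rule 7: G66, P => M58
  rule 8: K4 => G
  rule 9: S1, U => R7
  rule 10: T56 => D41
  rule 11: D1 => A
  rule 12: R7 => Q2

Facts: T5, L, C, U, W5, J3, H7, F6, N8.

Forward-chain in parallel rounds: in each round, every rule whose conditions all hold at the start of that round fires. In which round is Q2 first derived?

Round 1: rule 4 [W5, F6 => B6]; rule 5 [N8, U, C => P]; rule 6 [J3 => D1]. New: B6, P, D1.
Round 2: rule 1 [B6, H7, P => E]; rule 11 [D1 => A]. New: E, A.
Round 3: rule 3 [A, E => R7]. New: R7.
Round 4: rule 12 [R7 => Q2]. New: Q2.
Q2 first appears in round 4.

4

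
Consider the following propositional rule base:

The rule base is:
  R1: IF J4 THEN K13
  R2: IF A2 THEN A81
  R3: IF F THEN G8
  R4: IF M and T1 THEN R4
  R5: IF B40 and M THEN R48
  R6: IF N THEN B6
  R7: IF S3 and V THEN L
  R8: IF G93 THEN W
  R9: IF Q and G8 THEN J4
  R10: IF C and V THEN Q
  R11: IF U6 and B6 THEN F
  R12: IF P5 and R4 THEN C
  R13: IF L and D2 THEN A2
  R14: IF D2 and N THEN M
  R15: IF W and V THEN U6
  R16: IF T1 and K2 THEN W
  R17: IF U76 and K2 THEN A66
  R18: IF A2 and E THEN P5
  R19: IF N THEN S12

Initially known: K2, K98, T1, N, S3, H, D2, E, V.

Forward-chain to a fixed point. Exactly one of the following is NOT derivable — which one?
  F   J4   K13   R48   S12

R48

[1] R6 [IF N THEN B6]; R7 [IF S3 and V THEN L]; R14 [IF D2 and N THEN M]; R16 [IF T1 and K2 THEN W]; R19 [IF N THEN S12]. ⇒ new: B6, L, M, W, S12.
[2] R4 [IF M and T1 THEN R4]; R13 [IF L and D2 THEN A2]; R15 [IF W and V THEN U6]. ⇒ new: R4, A2, U6.
[3] R2 [IF A2 THEN A81]; R11 [IF U6 and B6 THEN F]; R18 [IF A2 and E THEN P5]. ⇒ new: A81, F, P5.
[4] R3 [IF F THEN G8]; R12 [IF P5 and R4 THEN C]. ⇒ new: G8, C.
[5] R10 [IF C and V THEN Q]. ⇒ new: Q.
[6] R9 [IF Q and G8 THEN J4]. ⇒ new: J4.
[7] R1 [IF J4 THEN K13]. ⇒ new: K13.
Derived: J4 (round 6), S12 (round 1), F (round 3), K13 (round 7). R48 never appears in any round.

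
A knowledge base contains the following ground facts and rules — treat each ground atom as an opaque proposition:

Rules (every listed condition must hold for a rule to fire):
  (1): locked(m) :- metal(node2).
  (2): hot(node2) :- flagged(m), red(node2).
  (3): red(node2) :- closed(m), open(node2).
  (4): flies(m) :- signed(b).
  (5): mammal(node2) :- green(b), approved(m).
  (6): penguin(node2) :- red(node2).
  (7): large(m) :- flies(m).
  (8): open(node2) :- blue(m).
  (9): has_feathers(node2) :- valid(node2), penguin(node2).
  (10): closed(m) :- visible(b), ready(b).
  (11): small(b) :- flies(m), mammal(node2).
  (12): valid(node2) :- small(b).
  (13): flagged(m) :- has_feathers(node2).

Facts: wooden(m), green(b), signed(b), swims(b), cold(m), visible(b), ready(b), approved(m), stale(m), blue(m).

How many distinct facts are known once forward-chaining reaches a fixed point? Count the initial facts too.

[1] (4) [flies(m) :- signed(b).]; (5) [mammal(node2) :- green(b), approved(m).]; (8) [open(node2) :- blue(m).]; (10) [closed(m) :- visible(b), ready(b).]. ⇒ new: flies(m), mammal(node2), open(node2), closed(m).
[2] (3) [red(node2) :- closed(m), open(node2).]; (7) [large(m) :- flies(m).]; (11) [small(b) :- flies(m), mammal(node2).]. ⇒ new: red(node2), large(m), small(b).
[3] (6) [penguin(node2) :- red(node2).]; (12) [valid(node2) :- small(b).]. ⇒ new: penguin(node2), valid(node2).
[4] (9) [has_feathers(node2) :- valid(node2), penguin(node2).]. ⇒ new: has_feathers(node2).
[5] (13) [flagged(m) :- has_feathers(node2).]. ⇒ new: flagged(m).
[6] (2) [hot(node2) :- flagged(m), red(node2).]. ⇒ new: hot(node2).
Closure: {approved(m), blue(m), closed(m), cold(m), flagged(m), flies(m), green(b), has_feathers(node2), hot(node2), large(m), mammal(node2), open(node2), penguin(node2), ready(b), red(node2), signed(b), small(b), stale(m), swims(b), valid(node2), visible(b), wooden(m)} — 22 facts.

22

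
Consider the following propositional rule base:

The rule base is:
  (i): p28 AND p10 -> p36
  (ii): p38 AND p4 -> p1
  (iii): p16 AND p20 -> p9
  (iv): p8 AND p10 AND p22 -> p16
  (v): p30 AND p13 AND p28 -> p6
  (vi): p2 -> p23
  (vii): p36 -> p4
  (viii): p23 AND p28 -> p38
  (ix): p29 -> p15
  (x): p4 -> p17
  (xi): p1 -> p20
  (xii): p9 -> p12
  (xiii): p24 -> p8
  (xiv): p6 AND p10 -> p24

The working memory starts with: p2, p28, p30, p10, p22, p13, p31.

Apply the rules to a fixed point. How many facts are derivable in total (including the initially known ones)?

Round 1 — (i), (v), (vi), derive p36, p6, p23.
Round 2 — (vii), (viii), (xiv), derive p4, p38, p24.
Round 3 — (ii), (x), (xiii), derive p1, p17, p8.
Round 4 — (iv), (xi), derive p16, p20.
Round 5 — (iii), derive p9.
Round 6 — (xii), derive p12.
Closure: {p1, p10, p12, p13, p16, p17, p2, p20, p22, p23, p24, p28, p30, p31, p36, p38, p4, p6, p8, p9} — 20 facts.

20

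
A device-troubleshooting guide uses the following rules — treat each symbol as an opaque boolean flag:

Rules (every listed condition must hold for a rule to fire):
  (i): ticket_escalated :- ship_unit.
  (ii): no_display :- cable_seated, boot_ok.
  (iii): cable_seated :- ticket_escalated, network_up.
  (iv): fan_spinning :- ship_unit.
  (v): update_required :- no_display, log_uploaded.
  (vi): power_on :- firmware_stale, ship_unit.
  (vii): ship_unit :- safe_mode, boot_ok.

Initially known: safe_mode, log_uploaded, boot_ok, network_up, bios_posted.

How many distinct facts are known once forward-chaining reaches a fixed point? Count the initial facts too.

11

[1] (vii) [ship_unit :- safe_mode, boot_ok.]. ⇒ new: ship_unit.
[2] (i) [ticket_escalated :- ship_unit.]; (iv) [fan_spinning :- ship_unit.]. ⇒ new: ticket_escalated, fan_spinning.
[3] (iii) [cable_seated :- ticket_escalated, network_up.]. ⇒ new: cable_seated.
[4] (ii) [no_display :- cable_seated, boot_ok.]. ⇒ new: no_display.
[5] (v) [update_required :- no_display, log_uploaded.]. ⇒ new: update_required.
Closure: {bios_posted, boot_ok, cable_seated, fan_spinning, log_uploaded, network_up, no_display, safe_mode, ship_unit, ticket_escalated, update_required} — 11 facts.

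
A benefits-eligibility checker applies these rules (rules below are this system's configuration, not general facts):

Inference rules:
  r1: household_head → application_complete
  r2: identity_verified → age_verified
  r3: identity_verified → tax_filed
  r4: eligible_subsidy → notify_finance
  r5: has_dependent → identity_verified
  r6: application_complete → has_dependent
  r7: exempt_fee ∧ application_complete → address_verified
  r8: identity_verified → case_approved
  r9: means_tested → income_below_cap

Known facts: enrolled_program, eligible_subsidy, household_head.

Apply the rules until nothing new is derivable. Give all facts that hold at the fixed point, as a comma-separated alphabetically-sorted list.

age_verified, application_complete, case_approved, eligible_subsidy, enrolled_program, has_dependent, household_head, identity_verified, notify_finance, tax_filed

Round 1 — r1, r4, derive application_complete, notify_finance.
Round 2 — r6, derive has_dependent.
Round 3 — r5, derive identity_verified.
Round 4 — r2, r3, r8, derive age_verified, tax_filed, case_approved.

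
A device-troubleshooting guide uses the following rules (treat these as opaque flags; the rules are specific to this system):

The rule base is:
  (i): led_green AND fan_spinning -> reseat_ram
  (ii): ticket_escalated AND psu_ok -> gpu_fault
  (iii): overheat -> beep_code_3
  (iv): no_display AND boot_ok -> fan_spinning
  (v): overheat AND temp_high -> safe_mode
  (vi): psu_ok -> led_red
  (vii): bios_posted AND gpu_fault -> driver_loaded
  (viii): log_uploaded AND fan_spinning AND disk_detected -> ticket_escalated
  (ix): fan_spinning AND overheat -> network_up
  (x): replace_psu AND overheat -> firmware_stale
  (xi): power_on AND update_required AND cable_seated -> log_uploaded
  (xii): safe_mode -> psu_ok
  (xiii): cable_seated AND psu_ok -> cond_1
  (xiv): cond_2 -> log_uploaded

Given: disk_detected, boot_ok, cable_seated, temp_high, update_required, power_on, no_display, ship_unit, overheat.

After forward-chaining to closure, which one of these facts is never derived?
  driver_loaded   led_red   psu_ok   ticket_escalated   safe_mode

Round 1 fires (iii), (iv), (v), (xi), giving beep_code_3, fan_spinning, safe_mode, log_uploaded.
Round 2 fires (viii), (ix), (xii), giving ticket_escalated, network_up, psu_ok.
Round 3 fires (ii), (vi), (xiii), giving gpu_fault, led_red, cond_1.
Derived: led_red (round 3), safe_mode (round 1), psu_ok (round 2), ticket_escalated (round 2). driver_loaded never appears in any round.

driver_loaded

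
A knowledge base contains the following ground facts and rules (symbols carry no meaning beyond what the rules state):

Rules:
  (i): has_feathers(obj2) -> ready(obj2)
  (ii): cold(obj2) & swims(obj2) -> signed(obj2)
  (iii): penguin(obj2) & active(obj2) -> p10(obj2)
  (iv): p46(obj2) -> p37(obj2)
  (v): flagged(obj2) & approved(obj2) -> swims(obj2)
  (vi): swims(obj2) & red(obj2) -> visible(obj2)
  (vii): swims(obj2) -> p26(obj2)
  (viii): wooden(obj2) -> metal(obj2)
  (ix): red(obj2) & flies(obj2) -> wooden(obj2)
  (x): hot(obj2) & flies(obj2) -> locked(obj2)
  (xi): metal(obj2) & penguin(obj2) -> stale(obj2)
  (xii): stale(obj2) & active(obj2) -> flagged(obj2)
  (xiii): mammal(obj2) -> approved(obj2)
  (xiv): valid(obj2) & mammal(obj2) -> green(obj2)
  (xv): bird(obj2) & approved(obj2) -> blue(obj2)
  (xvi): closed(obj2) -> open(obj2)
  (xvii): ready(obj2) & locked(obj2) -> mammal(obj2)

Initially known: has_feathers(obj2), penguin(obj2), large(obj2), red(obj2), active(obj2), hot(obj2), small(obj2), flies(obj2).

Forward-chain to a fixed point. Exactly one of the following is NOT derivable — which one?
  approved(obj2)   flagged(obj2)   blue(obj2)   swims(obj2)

Round 1: (i) [has_feathers(obj2) -> ready(obj2)]; (iii) [penguin(obj2) & active(obj2) -> p10(obj2)]; (ix) [red(obj2) & flies(obj2) -> wooden(obj2)]; (x) [hot(obj2) & flies(obj2) -> locked(obj2)]. New: ready(obj2), p10(obj2), wooden(obj2), locked(obj2).
Round 2: (viii) [wooden(obj2) -> metal(obj2)]; (xvii) [ready(obj2) & locked(obj2) -> mammal(obj2)]. New: metal(obj2), mammal(obj2).
Round 3: (xi) [metal(obj2) & penguin(obj2) -> stale(obj2)]; (xiii) [mammal(obj2) -> approved(obj2)]. New: stale(obj2), approved(obj2).
Round 4: (xii) [stale(obj2) & active(obj2) -> flagged(obj2)]. New: flagged(obj2).
Round 5: (v) [flagged(obj2) & approved(obj2) -> swims(obj2)]. New: swims(obj2).
Round 6: (vi) [swims(obj2) & red(obj2) -> visible(obj2)]; (vii) [swims(obj2) -> p26(obj2)]. New: visible(obj2), p26(obj2).
Derived: swims(obj2) (round 5), flagged(obj2) (round 4), approved(obj2) (round 3). blue(obj2) never appears in any round.

blue(obj2)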